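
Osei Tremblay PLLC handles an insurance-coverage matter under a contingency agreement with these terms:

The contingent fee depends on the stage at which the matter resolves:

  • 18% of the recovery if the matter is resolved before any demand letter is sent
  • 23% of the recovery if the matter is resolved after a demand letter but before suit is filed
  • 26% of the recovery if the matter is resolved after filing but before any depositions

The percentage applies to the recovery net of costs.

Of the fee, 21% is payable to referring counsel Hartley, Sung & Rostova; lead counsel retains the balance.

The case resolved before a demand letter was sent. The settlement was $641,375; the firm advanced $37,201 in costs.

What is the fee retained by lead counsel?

$85,913.54

Fee base (net of costs): $641,375 − $37,201 = $604,174
The matter resolved before a demand letter was sent, so the 18% rate applies.
$604,174 × 18% = $108,751.32
Referral share: 21% of $108,751.32 = $22,837.78; lead counsel retains $108,751.32 − $22,837.78 = $85,913.54.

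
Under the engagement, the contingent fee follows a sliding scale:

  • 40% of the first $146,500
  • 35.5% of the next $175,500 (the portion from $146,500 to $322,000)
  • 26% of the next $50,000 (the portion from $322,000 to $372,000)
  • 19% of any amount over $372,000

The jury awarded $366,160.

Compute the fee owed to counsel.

First $146,500 at 40% = $58,600.00
Next $175,500 at 35.5% = $62,302.50
Remaining $44,160 at 26% = $11,481.60
Fee: $58,600.00 + $62,302.50 + $11,481.60 = $132,384.10

$132,384.10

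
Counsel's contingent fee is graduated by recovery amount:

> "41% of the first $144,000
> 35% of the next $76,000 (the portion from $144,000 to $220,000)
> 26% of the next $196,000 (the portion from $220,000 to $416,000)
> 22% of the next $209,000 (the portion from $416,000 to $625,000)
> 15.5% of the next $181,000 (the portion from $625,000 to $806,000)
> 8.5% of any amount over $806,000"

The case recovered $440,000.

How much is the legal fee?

$141,880.00

First $144,000 at 41% = $59,040.00
Next $76,000 at 35% = $26,600.00
Next $196,000 at 26% = $50,960.00
Remaining $24,000 at 22% = $5,280.00
Fee: $59,040.00 + $26,600.00 + $50,960.00 + $5,280.00 = $141,880.00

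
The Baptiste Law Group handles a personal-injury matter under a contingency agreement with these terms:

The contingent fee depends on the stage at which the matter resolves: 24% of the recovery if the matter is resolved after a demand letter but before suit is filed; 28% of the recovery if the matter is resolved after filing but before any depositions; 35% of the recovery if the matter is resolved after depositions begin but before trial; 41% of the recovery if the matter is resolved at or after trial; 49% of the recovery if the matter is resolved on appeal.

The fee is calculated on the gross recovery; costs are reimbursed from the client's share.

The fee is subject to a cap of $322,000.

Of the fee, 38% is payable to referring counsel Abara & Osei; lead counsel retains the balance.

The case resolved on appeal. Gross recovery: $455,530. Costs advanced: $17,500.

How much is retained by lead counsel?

$138,390.01

Fee base is the gross recovery, $455,530; costs are reimbursed separately.
The matter resolved on appeal, so the 49% rate applies.
$455,530 × 49% = $223,209.70
$223,209.70 is under the $322,000 cap.
Referral share: 38% of $223,209.70 = $84,819.69; lead counsel retains $223,209.70 − $84,819.69 = $138,390.01.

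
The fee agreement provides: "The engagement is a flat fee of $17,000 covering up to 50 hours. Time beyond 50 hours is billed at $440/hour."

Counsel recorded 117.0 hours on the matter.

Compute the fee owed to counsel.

Flat fee: $17,000.00
Excess hours: 117.0 − 50 = 67.0
Overrun: 67.0 × $440 = $29,480.00
Total: $17,000.00 + $29,480.00 = $46,480.00

$46,480.00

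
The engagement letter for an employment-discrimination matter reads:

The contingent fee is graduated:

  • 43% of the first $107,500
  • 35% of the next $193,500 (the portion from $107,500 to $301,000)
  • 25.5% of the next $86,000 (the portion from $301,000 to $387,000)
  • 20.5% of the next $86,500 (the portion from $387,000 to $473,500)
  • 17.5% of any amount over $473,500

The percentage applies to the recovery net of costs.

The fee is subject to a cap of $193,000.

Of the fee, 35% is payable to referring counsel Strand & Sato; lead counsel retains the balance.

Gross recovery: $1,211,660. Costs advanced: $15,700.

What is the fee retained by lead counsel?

$125,450.00

Fee base (net of costs): $1,211,660 − $15,700 = $1,195,960
First $107,500 at 43% = $46,225.00
Next $193,500 at 35% = $67,725.00
Next $86,000 at 25.5% = $21,930.00
Next $86,500 at 20.5% = $17,732.50
Remaining $722,460 at 17.5% = $126,430.50
Fee: $46,225.00 + $67,725.00 + $21,930.00 + $17,732.50 + $126,430.50 = $280,043.00
$280,043.00 exceeds the $193,000 cap, so the fee is capped at $193,000.00.
Referral share: 35% of $193,000.00 = $67,550.00; lead counsel retains $193,000.00 − $67,550.00 = $125,450.00.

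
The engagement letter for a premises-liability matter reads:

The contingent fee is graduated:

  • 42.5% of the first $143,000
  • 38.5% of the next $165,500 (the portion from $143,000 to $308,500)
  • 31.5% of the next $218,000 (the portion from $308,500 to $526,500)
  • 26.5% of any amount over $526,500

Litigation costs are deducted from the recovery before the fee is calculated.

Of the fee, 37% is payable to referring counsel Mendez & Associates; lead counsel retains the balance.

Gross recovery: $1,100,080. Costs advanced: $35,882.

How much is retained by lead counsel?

Fee base (net of costs): $1,100,080 − $35,882 = $1,064,198
First $143,000 at 42.5% = $60,775.00
Next $165,500 at 38.5% = $63,717.50
Next $218,000 at 31.5% = $68,670.00
Remaining $537,698 at 26.5% = $142,489.97
Fee: $60,775.00 + $63,717.50 + $68,670.00 + $142,489.97 = $335,652.47
Referral share: 37% of $335,652.47 = $124,191.41; lead counsel retains $335,652.47 − $124,191.41 = $211,461.06.

$211,461.06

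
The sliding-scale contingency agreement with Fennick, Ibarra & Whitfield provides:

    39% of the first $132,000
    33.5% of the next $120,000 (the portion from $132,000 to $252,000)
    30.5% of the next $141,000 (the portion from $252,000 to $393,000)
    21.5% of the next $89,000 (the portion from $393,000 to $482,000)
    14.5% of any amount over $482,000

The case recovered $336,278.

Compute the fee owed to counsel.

$117,384.79

First $132,000 at 39% = $51,480.00
Next $120,000 at 33.5% = $40,200.00
Remaining $84,278 at 30.5% = $25,704.79
Fee: $51,480.00 + $40,200.00 + $25,704.79 = $117,384.79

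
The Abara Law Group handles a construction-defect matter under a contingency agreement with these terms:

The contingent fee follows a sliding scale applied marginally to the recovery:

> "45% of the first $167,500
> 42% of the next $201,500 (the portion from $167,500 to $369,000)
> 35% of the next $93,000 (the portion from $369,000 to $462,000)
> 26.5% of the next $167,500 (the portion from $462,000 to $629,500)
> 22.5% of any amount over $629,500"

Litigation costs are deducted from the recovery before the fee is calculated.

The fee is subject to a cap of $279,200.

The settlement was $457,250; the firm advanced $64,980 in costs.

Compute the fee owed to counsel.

$168,149.50

Fee base (net of costs): $457,250 − $64,980 = $392,270
First $167,500 at 45% = $75,375.00
Next $201,500 at 42% = $84,630.00
Remaining $23,270 at 35% = $8,144.50
Fee: $75,375.00 + $84,630.00 + $8,144.50 = $168,149.50
$168,149.50 is under the $279,200 cap.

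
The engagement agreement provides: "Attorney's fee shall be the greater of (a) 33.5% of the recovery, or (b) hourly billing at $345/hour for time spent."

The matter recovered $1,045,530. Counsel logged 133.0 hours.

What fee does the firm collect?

$350,252.55

(a) 33.5% of $1,045,530 = $350,252.55
(b) 133.0 × $345 = $45,885.00
The greater is (a): $350,252.55.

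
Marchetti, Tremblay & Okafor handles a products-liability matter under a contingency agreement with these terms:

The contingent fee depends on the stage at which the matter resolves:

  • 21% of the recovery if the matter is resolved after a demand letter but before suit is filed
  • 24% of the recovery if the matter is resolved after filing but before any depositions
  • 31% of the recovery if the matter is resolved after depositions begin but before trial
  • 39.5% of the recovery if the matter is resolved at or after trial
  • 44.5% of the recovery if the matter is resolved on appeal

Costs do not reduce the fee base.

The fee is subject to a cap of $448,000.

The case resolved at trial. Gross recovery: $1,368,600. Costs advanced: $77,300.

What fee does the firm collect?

$448,000.00

Fee base is the gross recovery, $1,368,600; costs are reimbursed separately.
The matter resolved at trial, so the 39.5% rate applies.
$1,368,600 × 39.5% = $540,597.00
$540,597.00 exceeds the $448,000 cap, so the fee is capped at $448,000.00.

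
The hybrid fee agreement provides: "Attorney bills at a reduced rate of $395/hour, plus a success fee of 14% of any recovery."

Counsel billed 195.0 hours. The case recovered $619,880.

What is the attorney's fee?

Hourly: 195.0 × $395 = $77,025.00
Success fee: 14% of $619,880 = $86,783.20
Total: $77,025.00 + $86,783.20 = $163,808.20

$163,808.20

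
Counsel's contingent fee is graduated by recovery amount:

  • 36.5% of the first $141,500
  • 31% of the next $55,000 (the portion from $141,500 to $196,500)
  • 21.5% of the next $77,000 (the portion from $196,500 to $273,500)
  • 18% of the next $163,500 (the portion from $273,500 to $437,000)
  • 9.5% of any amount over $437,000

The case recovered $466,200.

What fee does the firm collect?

$117,456.50

First $141,500 at 36.5% = $51,647.50
Next $55,000 at 31% = $17,050.00
Next $77,000 at 21.5% = $16,555.00
Next $163,500 at 18% = $29,430.00
Remaining $29,200 at 9.5% = $2,774.00
Fee: $51,647.50 + $17,050.00 + $16,555.00 + $29,430.00 + $2,774.00 = $117,456.50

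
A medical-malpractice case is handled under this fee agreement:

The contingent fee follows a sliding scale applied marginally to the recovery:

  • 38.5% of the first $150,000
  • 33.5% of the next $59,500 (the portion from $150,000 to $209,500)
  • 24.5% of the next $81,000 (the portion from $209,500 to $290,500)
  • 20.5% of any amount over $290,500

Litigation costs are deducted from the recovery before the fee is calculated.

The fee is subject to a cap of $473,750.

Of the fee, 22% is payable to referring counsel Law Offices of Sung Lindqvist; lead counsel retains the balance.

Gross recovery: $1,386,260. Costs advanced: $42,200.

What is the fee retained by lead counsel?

Fee base (net of costs): $1,386,260 − $42,200 = $1,344,060
First $150,000 at 38.5% = $57,750.00
Next $59,500 at 33.5% = $19,932.50
Next $81,000 at 24.5% = $19,845.00
Remaining $1,053,560 at 20.5% = $215,979.80
Fee: $57,750.00 + $19,932.50 + $19,845.00 + $215,979.80 = $313,507.30
$313,507.30 is under the $473,750 cap.
Referral share: 22% of $313,507.30 = $68,971.61; lead counsel retains $313,507.30 − $68,971.61 = $244,535.69.

$244,535.69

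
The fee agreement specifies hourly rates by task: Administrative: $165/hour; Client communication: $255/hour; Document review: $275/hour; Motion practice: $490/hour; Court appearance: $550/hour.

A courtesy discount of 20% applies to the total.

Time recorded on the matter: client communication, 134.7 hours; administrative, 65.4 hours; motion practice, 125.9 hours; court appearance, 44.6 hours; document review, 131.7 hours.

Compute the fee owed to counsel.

Administrative: 65.4 × $165 = $10,791.00
Client communication: 134.7 × $255 = $34,348.50
Document review: 131.7 × $275 = $36,217.50
Motion practice: 125.9 × $490 = $61,691.00
Court appearance: 44.6 × $550 = $24,530.00
Subtotal: $167,578.00
Less 20% discount: −$33,515.60
Total: $167,578.00 − $33,515.60 = $134,062.40

$134,062.40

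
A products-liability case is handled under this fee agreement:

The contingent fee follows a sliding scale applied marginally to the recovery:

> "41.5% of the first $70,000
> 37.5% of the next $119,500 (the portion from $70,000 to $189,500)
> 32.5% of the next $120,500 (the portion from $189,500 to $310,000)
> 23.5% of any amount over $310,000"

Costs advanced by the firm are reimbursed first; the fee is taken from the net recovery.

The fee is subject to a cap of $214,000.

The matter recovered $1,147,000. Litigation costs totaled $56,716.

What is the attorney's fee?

$214,000.00

Fee base (net of costs): $1,147,000 − $56,716 = $1,090,284
First $70,000 at 41.5% = $29,050.00
Next $119,500 at 37.5% = $44,812.50
Next $120,500 at 32.5% = $39,162.50
Remaining $780,284 at 23.5% = $183,366.74
Fee: $29,050.00 + $44,812.50 + $39,162.50 + $183,366.74 = $296,391.74
$296,391.74 exceeds the $214,000 cap, so the fee is capped at $214,000.00.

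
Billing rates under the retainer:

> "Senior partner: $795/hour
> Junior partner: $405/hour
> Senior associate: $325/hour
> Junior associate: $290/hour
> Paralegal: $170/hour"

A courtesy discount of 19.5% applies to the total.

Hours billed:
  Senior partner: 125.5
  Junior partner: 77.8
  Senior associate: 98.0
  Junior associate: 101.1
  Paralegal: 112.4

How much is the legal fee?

Senior partner: 125.5 × $795 = $99,772.50
Junior partner: 77.8 × $405 = $31,509.00
Senior associate: 98.0 × $325 = $31,850.00
Junior associate: 101.1 × $290 = $29,319.00
Paralegal: 112.4 × $170 = $19,108.00
Subtotal: $211,558.50
Less 19.5% discount: −$41,253.91
Total: $211,558.50 − $41,253.91 = $170,304.59

$170,304.59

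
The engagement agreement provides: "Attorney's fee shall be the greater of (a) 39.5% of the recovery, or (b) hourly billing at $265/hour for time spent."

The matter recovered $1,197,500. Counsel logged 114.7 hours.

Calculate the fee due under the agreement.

$473,012.50

(a) 39.5% of $1,197,500 = $473,012.50
(b) 114.7 × $265 = $30,395.50
The greater is (a): $473,012.50.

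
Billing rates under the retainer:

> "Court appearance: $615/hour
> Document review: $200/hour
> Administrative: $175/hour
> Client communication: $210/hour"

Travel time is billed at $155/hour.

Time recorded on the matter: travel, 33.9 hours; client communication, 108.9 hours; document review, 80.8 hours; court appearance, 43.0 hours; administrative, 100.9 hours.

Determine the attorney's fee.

Court appearance: 43.0 × $615 = $26,445.00
Document review: 80.8 × $200 = $16,160.00
Administrative: 100.9 × $175 = $17,657.50
Client communication: 108.9 × $210 = $22,869.00
Subtotal: $26,445.00 + $16,160.00 + $17,657.50 + $22,869.00 = $83,131.50
Travel: 33.9 × $155 = $5,254.50
Total: $83,131.50 + $5,254.50 = $88,386.00

$88,386.00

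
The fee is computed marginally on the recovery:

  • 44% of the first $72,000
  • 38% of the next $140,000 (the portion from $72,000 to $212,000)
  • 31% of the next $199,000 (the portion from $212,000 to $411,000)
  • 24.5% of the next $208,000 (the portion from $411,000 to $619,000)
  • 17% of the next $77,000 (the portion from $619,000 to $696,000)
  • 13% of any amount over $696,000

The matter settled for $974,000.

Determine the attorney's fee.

First $72,000 at 44% = $31,680.00
Next $140,000 at 38% = $53,200.00
Next $199,000 at 31% = $61,690.00
Next $208,000 at 24.5% = $50,960.00
Next $77,000 at 17% = $13,090.00
Remaining $278,000 at 13% = $36,140.00
Fee: $31,680.00 + $53,200.00 + $61,690.00 + $50,960.00 + $13,090.00 + $36,140.00 = $246,760.00

$246,760.00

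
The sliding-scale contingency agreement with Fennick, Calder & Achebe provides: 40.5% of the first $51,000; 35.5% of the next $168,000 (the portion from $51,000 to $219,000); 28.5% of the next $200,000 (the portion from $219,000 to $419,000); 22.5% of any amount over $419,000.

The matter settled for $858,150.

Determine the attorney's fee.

$236,103.75

First $51,000 at 40.5% = $20,655.00
Next $168,000 at 35.5% = $59,640.00
Next $200,000 at 28.5% = $57,000.00
Remaining $439,150 at 22.5% = $98,808.75
Fee: $20,655.00 + $59,640.00 + $57,000.00 + $98,808.75 = $236,103.75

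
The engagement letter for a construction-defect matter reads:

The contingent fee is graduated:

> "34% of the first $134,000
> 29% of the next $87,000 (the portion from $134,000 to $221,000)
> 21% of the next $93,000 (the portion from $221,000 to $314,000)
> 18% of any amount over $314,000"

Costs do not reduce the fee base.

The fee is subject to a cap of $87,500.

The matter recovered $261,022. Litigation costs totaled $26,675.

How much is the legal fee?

$79,194.62

Fee base is the gross recovery, $261,022; costs are reimbursed separately.
First $134,000 at 34% = $45,560.00
Next $87,000 at 29% = $25,230.00
Remaining $40,022 at 21% = $8,404.62
Fee: $45,560.00 + $25,230.00 + $8,404.62 = $79,194.62
$79,194.62 is under the $87,500 cap.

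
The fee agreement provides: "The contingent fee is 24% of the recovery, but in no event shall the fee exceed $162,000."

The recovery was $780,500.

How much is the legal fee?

$162,000.00

24% of $780,500 = $187,320.00
That exceeds the $162,000 cap, so the fee is capped at $162,000.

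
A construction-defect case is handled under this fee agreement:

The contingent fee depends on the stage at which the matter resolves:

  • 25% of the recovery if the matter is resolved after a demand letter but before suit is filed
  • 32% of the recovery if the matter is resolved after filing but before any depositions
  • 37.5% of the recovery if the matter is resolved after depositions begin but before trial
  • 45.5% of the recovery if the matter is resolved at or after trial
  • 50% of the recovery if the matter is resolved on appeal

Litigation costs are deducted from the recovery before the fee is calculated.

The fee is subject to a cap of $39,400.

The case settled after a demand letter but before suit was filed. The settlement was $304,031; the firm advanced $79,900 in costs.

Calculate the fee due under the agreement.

Fee base (net of costs): $304,031 − $79,900 = $224,131
The matter settled after a demand letter but before suit was filed, so the 25% rate applies.
$224,131 × 25% = $56,032.75
$56,032.75 exceeds the $39,400 cap, so the fee is capped at $39,400.00.

$39,400.00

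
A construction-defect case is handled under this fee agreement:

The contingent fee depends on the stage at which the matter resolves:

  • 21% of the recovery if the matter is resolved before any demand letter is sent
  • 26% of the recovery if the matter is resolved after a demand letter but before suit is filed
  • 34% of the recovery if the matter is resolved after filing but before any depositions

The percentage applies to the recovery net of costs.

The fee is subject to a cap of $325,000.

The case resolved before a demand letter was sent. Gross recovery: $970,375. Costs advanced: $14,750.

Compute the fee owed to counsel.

$200,681.25

Fee base (net of costs): $970,375 − $14,750 = $955,625
The matter resolved before a demand letter was sent, so the 21% rate applies.
$955,625 × 21% = $200,681.25
$200,681.25 is under the $325,000 cap.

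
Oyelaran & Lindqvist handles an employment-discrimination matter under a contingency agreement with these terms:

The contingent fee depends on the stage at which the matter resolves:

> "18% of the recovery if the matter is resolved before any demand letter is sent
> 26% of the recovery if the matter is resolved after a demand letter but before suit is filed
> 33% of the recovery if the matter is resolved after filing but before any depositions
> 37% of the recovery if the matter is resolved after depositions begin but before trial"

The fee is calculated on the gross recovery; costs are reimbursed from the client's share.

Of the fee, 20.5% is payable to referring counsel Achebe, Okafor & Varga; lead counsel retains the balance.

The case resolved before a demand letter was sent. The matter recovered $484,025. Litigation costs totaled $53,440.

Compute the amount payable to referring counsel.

Fee base is the gross recovery, $484,025; costs are reimbursed separately.
The matter resolved before a demand letter was sent, so the 18% rate applies.
$484,025 × 18% = $87,124.50
Referral share: 20.5% of $87,124.50 = $17,860.52; lead counsel retains $87,124.50 − $17,860.52 = $69,263.98.

$17,860.52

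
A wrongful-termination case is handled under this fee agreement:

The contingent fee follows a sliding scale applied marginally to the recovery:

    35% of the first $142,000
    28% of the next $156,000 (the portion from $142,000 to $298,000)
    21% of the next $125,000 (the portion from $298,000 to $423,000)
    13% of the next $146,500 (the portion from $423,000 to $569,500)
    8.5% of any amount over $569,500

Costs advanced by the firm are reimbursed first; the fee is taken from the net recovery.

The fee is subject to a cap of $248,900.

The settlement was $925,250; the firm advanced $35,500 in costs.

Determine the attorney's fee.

$165,896.25

Fee base (net of costs): $925,250 − $35,500 = $889,750
First $142,000 at 35% = $49,700.00
Next $156,000 at 28% = $43,680.00
Next $125,000 at 21% = $26,250.00
Next $146,500 at 13% = $19,045.00
Remaining $320,250 at 8.5% = $27,221.25
Fee: $49,700.00 + $43,680.00 + $26,250.00 + $19,045.00 + $27,221.25 = $165,896.25
$165,896.25 is under the $248,900 cap.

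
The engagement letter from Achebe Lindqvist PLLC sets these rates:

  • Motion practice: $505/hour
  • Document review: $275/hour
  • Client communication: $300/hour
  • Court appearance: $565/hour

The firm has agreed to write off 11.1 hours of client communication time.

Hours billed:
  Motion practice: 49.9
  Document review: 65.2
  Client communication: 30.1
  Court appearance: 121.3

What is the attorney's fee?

Motion practice: 49.9 × $505 = $25,199.50
Document review: 65.2 × $275 = $17,930.00
Client communication: 30.1 × $300 = $9,030.00
Court appearance: 121.3 × $565 = $68,534.50
Subtotal: $120,694.00
Write-off: 11.1 × $300 = $3,330.00
Total: $120,694.00 − $3,330.00 = $117,364.00

$117,364.00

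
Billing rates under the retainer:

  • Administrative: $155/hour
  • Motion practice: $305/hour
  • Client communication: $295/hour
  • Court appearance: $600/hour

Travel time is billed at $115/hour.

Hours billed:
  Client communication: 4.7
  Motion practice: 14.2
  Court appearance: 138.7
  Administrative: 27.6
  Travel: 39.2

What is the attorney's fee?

$97,723.50

Administrative: 27.6 × $155 = $4,278.00
Motion practice: 14.2 × $305 = $4,331.00
Client communication: 4.7 × $295 = $1,386.50
Court appearance: 138.7 × $600 = $83,220.00
Subtotal: $4,278.00 + $4,331.00 + $1,386.50 + $83,220.00 = $93,215.50
Travel: 39.2 × $115 = $4,508.00
Total: $93,215.50 + $4,508.00 = $97,723.50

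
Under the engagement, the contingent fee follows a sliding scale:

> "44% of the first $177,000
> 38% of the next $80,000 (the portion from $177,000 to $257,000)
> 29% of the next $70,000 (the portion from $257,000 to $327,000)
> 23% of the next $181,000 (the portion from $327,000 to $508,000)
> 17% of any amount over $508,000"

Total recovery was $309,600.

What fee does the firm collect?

First $177,000 at 44% = $77,880.00
Next $80,000 at 38% = $30,400.00
Remaining $52,600 at 29% = $15,254.00
Fee: $77,880.00 + $30,400.00 + $15,254.00 = $123,534.00

$123,534.00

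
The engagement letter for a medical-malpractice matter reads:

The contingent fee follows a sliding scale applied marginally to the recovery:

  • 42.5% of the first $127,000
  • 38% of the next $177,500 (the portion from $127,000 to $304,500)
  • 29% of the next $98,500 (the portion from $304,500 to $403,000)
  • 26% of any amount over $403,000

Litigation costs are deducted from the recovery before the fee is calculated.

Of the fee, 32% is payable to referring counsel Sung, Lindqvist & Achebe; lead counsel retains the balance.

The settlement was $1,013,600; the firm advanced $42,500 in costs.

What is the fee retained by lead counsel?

$202,433.28

Fee base (net of costs): $1,013,600 − $42,500 = $971,100
First $127,000 at 42.5% = $53,975.00
Next $177,500 at 38% = $67,450.00
Next $98,500 at 29% = $28,565.00
Remaining $568,100 at 26% = $147,706.00
Fee: $53,975.00 + $67,450.00 + $28,565.00 + $147,706.00 = $297,696.00
Referral share: 32% of $297,696.00 = $95,262.72; lead counsel retains $297,696.00 − $95,262.72 = $202,433.28.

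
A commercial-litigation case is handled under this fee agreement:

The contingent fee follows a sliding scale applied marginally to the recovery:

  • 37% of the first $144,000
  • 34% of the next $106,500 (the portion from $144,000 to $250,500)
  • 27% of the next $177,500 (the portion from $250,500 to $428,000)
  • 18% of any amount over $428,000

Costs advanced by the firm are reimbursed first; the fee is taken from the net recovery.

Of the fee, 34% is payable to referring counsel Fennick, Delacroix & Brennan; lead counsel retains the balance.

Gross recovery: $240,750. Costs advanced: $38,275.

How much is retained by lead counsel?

Fee base (net of costs): $240,750 − $38,275 = $202,475
First $144,000 at 37% = $53,280.00
Remaining $58,475 at 34% = $19,881.50
Fee: $53,280.00 + $19,881.50 = $73,161.50
Referral share: 34% of $73,161.50 = $24,874.91; lead counsel retains $73,161.50 − $24,874.91 = $48,286.59.

$48,286.59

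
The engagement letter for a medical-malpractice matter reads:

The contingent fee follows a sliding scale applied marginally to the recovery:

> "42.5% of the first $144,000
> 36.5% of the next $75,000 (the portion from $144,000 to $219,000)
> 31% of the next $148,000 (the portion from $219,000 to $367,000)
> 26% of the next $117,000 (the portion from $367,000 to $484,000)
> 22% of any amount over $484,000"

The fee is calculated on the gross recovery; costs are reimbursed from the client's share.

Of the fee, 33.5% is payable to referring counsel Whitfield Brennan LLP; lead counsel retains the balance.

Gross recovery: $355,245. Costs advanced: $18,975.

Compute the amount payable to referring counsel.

Fee base is the gross recovery, $355,245; costs are reimbursed separately.
First $144,000 at 42.5% = $61,200.00
Next $75,000 at 36.5% = $27,375.00
Remaining $136,245 at 31% = $42,235.95
Fee: $61,200.00 + $27,375.00 + $42,235.95 = $130,810.95
Referral share: 33.5% of $130,810.95 = $43,821.67; lead counsel retains $130,810.95 − $43,821.67 = $86,989.28.

$43,821.67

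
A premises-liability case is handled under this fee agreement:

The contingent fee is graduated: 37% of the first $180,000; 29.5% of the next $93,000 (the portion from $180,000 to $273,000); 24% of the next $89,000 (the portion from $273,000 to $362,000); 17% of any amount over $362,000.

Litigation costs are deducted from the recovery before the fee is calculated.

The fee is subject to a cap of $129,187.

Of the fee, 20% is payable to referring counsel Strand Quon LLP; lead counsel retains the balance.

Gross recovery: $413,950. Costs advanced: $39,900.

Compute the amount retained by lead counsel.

Fee base (net of costs): $413,950 − $39,900 = $374,050
First $180,000 at 37% = $66,600.00
Next $93,000 at 29.5% = $27,435.00
Next $89,000 at 24% = $21,360.00
Remaining $12,050 at 17% = $2,048.50
Fee: $66,600.00 + $27,435.00 + $21,360.00 + $2,048.50 = $117,443.50
$117,443.50 is under the $129,187 cap.
Referral share: 20% of $117,443.50 = $23,488.70; lead counsel retains $117,443.50 − $23,488.70 = $93,954.80.

$93,954.80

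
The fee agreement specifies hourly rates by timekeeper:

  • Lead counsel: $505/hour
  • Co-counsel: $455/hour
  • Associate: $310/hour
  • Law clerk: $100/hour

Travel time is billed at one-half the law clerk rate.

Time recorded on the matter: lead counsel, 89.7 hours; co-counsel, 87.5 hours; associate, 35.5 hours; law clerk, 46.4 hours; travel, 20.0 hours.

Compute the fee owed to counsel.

$101,756.00

Lead counsel: 89.7 × $505 = $45,298.50
Co-counsel: 87.5 × $455 = $39,812.50
Associate: 35.5 × $310 = $11,005.00
Law clerk: 46.4 × $100 = $4,640.00
Subtotal: $45,298.50 + $39,812.50 + $11,005.00 + $4,640.00 = $100,756.00
Travel: 20.0 × ($100 ÷ 2) = 20.0 × $50.00 = $1,000.00
Total: $100,756.00 + $1,000.00 = $101,756.00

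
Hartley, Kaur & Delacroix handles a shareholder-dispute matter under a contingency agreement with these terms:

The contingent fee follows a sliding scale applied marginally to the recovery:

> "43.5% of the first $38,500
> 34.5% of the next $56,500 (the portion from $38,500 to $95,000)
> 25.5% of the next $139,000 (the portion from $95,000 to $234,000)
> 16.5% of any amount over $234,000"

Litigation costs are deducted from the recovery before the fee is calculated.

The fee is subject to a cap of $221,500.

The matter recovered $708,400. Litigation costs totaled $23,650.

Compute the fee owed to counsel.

$146,058.75

Fee base (net of costs): $708,400 − $23,650 = $684,750
First $38,500 at 43.5% = $16,747.50
Next $56,500 at 34.5% = $19,492.50
Next $139,000 at 25.5% = $35,445.00
Remaining $450,750 at 16.5% = $74,373.75
Fee: $16,747.50 + $19,492.50 + $35,445.00 + $74,373.75 = $146,058.75
$146,058.75 is under the $221,500 cap.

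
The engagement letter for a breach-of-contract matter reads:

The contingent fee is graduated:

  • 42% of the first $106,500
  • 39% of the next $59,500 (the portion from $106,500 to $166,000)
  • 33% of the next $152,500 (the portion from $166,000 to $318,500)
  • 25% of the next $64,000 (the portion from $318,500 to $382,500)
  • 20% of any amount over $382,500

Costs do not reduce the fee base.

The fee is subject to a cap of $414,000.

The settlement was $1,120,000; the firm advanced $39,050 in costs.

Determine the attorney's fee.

$281,760.00

Fee base is the gross recovery, $1,120,000; costs are reimbursed separately.
First $106,500 at 42% = $44,730.00
Next $59,500 at 39% = $23,205.00
Next $152,500 at 33% = $50,325.00
Next $64,000 at 25% = $16,000.00
Remaining $737,500 at 20% = $147,500.00
Fee: $44,730.00 + $23,205.00 + $50,325.00 + $16,000.00 + $147,500.00 = $281,760.00
$281,760.00 is under the $414,000 cap.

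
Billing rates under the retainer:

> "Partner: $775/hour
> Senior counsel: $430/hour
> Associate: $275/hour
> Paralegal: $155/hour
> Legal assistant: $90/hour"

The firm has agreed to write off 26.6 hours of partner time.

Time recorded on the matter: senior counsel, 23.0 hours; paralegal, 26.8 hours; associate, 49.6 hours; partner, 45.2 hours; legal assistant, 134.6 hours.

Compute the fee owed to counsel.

$54,213.00

Partner: 45.2 × $775 = $35,030.00
Senior counsel: 23.0 × $430 = $9,890.00
Associate: 49.6 × $275 = $13,640.00
Paralegal: 26.8 × $155 = $4,154.00
Legal assistant: 134.6 × $90 = $12,114.00
Subtotal: $74,828.00
Write-off: 26.6 × $775 = $20,615.00
Total: $74,828.00 − $20,615.00 = $54,213.00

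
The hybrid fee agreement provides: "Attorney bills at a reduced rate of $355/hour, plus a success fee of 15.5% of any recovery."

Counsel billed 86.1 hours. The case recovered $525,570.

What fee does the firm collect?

$112,028.85

Hourly: 86.1 × $355 = $30,565.50
Success fee: 15.5% of $525,570 = $81,463.35
Total: $30,565.50 + $81,463.35 = $112,028.85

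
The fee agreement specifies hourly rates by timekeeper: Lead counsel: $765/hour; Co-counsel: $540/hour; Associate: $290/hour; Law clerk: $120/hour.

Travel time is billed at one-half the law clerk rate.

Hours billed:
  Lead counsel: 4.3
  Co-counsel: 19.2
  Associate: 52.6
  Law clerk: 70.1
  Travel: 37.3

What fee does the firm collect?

Lead counsel: 4.3 × $765 = $3,289.50
Co-counsel: 19.2 × $540 = $10,368.00
Associate: 52.6 × $290 = $15,254.00
Law clerk: 70.1 × $120 = $8,412.00
Subtotal: $3,289.50 + $10,368.00 + $15,254.00 + $8,412.00 = $37,323.50
Travel: 37.3 × ($120 ÷ 2) = 37.3 × $60.00 = $2,238.00
Total: $37,323.50 + $2,238.00 = $39,561.50

$39,561.50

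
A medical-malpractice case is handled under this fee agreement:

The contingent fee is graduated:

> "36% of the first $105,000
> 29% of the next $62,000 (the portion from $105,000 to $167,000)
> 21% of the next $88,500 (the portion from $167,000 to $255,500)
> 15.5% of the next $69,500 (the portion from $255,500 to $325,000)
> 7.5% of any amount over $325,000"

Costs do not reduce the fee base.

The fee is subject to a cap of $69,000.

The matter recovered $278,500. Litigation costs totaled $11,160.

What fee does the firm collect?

$69,000.00

Fee base is the gross recovery, $278,500; costs are reimbursed separately.
First $105,000 at 36% = $37,800.00
Next $62,000 at 29% = $17,980.00
Next $88,500 at 21% = $18,585.00
Remaining $23,000 at 15.5% = $3,565.00
Fee: $37,800.00 + $17,980.00 + $18,585.00 + $3,565.00 = $77,930.00
$77,930.00 exceeds the $69,000 cap, so the fee is capped at $69,000.00.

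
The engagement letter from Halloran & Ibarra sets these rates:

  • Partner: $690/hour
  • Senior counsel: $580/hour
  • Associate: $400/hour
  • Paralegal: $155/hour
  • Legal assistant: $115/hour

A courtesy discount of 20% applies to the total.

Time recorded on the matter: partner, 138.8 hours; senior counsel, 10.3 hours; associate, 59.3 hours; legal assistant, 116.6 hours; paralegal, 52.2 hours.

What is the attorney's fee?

Partner: 138.8 × $690 = $95,772.00
Senior counsel: 10.3 × $580 = $5,974.00
Associate: 59.3 × $400 = $23,720.00
Paralegal: 52.2 × $155 = $8,091.00
Legal assistant: 116.6 × $115 = $13,409.00
Subtotal: $146,966.00
Less 20% discount: −$29,393.20
Total: $146,966.00 − $29,393.20 = $117,572.80

$117,572.80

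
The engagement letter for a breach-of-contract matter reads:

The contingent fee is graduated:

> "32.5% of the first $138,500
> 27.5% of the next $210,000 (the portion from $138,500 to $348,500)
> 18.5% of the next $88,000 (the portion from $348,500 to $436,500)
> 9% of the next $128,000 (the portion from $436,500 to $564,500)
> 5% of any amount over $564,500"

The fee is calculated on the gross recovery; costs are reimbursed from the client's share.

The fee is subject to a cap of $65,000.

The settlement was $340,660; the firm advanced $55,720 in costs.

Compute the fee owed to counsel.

Fee base is the gross recovery, $340,660; costs are reimbursed separately.
First $138,500 at 32.5% = $45,012.50
Remaining $202,160 at 27.5% = $55,594.00
Fee: $45,012.50 + $55,594.00 = $100,606.50
$100,606.50 exceeds the $65,000 cap, so the fee is capped at $65,000.00.

$65,000.00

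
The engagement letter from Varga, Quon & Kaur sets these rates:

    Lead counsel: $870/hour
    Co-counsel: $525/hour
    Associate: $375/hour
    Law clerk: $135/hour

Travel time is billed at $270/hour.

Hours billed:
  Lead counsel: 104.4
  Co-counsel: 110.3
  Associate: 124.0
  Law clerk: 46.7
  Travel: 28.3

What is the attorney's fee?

$209,181.00

Lead counsel: 104.4 × $870 = $90,828.00
Co-counsel: 110.3 × $525 = $57,907.50
Associate: 124.0 × $375 = $46,500.00
Law clerk: 46.7 × $135 = $6,304.50
Subtotal: $90,828.00 + $57,907.50 + $46,500.00 + $6,304.50 = $201,540.00
Travel: 28.3 × $270 = $7,641.00
Total: $201,540.00 + $7,641.00 = $209,181.00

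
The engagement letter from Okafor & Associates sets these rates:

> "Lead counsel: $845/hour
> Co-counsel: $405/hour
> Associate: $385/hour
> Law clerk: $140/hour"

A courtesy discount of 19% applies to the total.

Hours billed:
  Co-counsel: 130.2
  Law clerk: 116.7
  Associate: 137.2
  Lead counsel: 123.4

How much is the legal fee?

$183,192.84

Lead counsel: 123.4 × $845 = $104,273.00
Co-counsel: 130.2 × $405 = $52,731.00
Associate: 137.2 × $385 = $52,822.00
Law clerk: 116.7 × $140 = $16,338.00
Subtotal: $226,164.00
Less 19% discount: −$42,971.16
Total: $226,164.00 − $42,971.16 = $183,192.84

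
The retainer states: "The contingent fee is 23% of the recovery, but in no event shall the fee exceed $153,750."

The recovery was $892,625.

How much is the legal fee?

23% of $892,625 = $205,303.75
That exceeds the $153,750 cap, so the fee is capped at $153,750.

$153,750.00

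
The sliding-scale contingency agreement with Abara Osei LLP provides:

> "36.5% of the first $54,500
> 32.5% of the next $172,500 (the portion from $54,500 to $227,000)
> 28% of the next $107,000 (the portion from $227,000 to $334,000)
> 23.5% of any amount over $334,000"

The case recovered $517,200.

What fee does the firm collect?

First $54,500 at 36.5% = $19,892.50
Next $172,500 at 32.5% = $56,062.50
Next $107,000 at 28% = $29,960.00
Remaining $183,200 at 23.5% = $43,052.00
Fee: $19,892.50 + $56,062.50 + $29,960.00 + $43,052.00 = $148,967.00

$148,967.00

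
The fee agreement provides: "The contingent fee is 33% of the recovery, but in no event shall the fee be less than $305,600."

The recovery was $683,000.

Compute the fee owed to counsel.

33% of $683,000 = $225,390.00
That is below the $305,600 minimum, so the minimum applies.

$305,600.00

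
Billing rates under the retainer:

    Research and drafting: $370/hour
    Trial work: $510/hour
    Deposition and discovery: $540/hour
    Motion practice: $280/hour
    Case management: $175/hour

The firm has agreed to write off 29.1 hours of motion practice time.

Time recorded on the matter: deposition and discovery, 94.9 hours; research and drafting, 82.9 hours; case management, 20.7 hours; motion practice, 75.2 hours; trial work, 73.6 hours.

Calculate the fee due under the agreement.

Research and drafting: 82.9 × $370 = $30,673.00
Trial work: 73.6 × $510 = $37,536.00
Deposition and discovery: 94.9 × $540 = $51,246.00
Motion practice: 75.2 × $280 = $21,056.00
Case management: 20.7 × $175 = $3,622.50
Subtotal: $144,133.50
Write-off: 29.1 × $280 = $8,148.00
Total: $144,133.50 − $8,148.00 = $135,985.50

$135,985.50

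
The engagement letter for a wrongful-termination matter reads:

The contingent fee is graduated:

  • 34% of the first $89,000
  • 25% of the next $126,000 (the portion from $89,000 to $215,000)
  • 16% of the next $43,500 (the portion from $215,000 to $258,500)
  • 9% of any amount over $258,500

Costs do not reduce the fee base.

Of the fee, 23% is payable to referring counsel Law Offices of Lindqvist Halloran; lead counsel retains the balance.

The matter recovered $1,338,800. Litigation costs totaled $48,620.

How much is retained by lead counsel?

$127,779.19

Fee base is the gross recovery, $1,338,800; costs are reimbursed separately.
First $89,000 at 34% = $30,260.00
Next $126,000 at 25% = $31,500.00
Next $43,500 at 16% = $6,960.00
Remaining $1,080,300 at 9% = $97,227.00
Fee: $30,260.00 + $31,500.00 + $6,960.00 + $97,227.00 = $165,947.00
Referral share: 23% of $165,947.00 = $38,167.81; lead counsel retains $165,947.00 − $38,167.81 = $127,779.19.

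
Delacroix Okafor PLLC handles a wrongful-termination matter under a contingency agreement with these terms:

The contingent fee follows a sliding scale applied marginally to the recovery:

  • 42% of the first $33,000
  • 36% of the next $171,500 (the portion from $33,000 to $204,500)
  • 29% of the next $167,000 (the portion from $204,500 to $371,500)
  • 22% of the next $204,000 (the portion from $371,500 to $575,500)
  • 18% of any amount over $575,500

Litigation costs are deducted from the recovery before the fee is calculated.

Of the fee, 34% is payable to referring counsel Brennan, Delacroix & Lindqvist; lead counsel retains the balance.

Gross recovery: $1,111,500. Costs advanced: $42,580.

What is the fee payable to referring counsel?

$87,626.70

Fee base (net of costs): $1,111,500 − $42,580 = $1,068,920
First $33,000 at 42% = $13,860.00
Next $171,500 at 36% = $61,740.00
Next $167,000 at 29% = $48,430.00
Next $204,000 at 22% = $44,880.00
Remaining $493,420 at 18% = $88,815.60
Fee: $13,860.00 + $61,740.00 + $48,430.00 + $44,880.00 + $88,815.60 = $257,725.60
Referral share: 34% of $257,725.60 = $87,626.70; lead counsel retains $257,725.60 − $87,626.70 = $170,098.90.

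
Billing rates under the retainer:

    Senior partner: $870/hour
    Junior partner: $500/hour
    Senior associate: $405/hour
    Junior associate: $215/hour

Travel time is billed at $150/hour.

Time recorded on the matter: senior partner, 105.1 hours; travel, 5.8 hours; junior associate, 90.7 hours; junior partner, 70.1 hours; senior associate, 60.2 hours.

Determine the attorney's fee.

Senior partner: 105.1 × $870 = $91,437.00
Junior partner: 70.1 × $500 = $35,050.00
Senior associate: 60.2 × $405 = $24,381.00
Junior associate: 90.7 × $215 = $19,500.50
Subtotal: $91,437.00 + $35,050.00 + $24,381.00 + $19,500.50 = $170,368.50
Travel: 5.8 × $150 = $870.00
Total: $170,368.50 + $870.00 = $171,238.50

$171,238.50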